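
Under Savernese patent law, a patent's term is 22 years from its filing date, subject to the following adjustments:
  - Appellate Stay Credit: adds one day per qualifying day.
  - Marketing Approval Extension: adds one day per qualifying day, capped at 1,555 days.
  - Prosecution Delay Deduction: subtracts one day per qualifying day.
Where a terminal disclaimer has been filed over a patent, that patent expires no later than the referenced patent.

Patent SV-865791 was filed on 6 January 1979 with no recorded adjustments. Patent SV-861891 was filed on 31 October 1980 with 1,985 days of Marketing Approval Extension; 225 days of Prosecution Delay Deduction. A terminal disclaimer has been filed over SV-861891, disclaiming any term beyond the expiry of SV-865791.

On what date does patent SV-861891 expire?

Natural term of SV-861891:
  Base: filing + 22 years → 31 October 2002.
  Marketing Approval Extension: 1985 days claimed exceeds the 1555-day cap, so +1555 days → 2 February 2007.
  Prosecution Delay Deduction: −225 days → 22 June 2006.
Expiry of referenced patent SV-865791:
  Base: filing + 22 years → 6 January 2001.
Terminal disclaimer: SV-861891 expires on the earlier of 22 June 2006 and 6 January 2001.

2001-01-06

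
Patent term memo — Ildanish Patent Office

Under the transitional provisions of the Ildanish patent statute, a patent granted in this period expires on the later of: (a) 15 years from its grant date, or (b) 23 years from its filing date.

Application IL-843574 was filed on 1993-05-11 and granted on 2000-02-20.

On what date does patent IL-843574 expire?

May 11, 2016

(a) grant + 15 years → 20 February 2015.
(b) filing + 23 years → 11 May 2016.
Later of the two: 11 May 2016.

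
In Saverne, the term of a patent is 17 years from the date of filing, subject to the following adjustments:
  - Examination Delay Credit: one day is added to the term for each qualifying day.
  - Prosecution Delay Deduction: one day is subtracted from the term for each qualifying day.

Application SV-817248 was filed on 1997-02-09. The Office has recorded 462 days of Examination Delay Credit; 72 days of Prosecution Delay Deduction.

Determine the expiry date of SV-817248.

March 6, 2015

Base term: filing date + 17 years → 9 February 2014.
Examination Delay Credit: +462 days → 17 May 2015.
Prosecution Delay Deduction: −72 days → 6 March 2015.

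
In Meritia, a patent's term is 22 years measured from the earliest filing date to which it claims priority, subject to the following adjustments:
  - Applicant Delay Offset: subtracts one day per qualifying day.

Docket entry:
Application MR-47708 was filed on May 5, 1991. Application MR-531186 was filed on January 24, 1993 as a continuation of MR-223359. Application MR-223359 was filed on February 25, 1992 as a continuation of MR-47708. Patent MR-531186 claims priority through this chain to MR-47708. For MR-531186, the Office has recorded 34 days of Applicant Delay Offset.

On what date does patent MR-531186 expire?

April 1, 2013

Earliest priority filing: 5 May 1991.
Base term: 5 May 1991 + 22 years → 5 May 2013.
Applicant Delay Offset: −34 days → 1 April 2013.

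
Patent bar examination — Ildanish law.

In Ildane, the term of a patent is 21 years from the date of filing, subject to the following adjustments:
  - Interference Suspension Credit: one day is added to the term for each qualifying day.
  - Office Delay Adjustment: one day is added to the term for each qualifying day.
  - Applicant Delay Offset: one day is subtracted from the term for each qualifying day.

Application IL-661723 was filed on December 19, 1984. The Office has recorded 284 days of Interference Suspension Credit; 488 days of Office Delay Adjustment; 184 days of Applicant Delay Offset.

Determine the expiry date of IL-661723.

2007-07-30

Base term: filing date + 21 years → 19 December 2005.
Interference Suspension Credit: +284 days → 29 September 2006.
Office Delay Adjustment: +488 days → 30 January 2008.
Applicant Delay Offset: −184 days → 30 July 2007.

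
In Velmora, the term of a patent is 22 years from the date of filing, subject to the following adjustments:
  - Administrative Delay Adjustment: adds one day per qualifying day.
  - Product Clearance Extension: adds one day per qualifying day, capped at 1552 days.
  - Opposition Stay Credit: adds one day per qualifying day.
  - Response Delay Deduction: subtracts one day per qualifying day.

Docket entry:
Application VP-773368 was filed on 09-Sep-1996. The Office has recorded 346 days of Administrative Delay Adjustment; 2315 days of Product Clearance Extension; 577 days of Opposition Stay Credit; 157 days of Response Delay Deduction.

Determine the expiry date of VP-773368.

Base term: filing date + 22 years → 9 September 2018.
Administrative Delay Adjustment: +346 days → 21 August 2019.
Product Clearance Extension: 2315 days claimed exceeds the 1552-day cap, so +1552 days → 20 November 2023.
Opposition Stay Credit: +577 days → 19 June 2025.
Response Delay Deduction: −157 days → 13 January 2025.

2025-01-13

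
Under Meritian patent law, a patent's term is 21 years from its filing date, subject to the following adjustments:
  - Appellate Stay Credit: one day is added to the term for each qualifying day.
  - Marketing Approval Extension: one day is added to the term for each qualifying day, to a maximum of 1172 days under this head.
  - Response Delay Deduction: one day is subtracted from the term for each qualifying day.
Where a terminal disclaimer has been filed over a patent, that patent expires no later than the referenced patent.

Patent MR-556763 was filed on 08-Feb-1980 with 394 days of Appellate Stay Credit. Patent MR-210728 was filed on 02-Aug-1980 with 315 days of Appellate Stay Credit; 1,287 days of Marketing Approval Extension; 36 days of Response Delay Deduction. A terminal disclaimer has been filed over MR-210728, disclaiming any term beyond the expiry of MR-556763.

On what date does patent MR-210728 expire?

Natural term of MR-210728:
  Base: filing + 21 years → 2 August 2001.
  Appellate Stay Credit: +315 days → 13 June 2002.
  Marketing Approval Extension: 1287 days claimed exceeds the 1172-day cap, so +1172 days → 28 August 2005.
  Response Delay Deduction: −36 days → 23 July 2005.
Expiry of referenced patent MR-556763:
  Base: filing + 21 years → 8 February 2001.
  Appellate Stay Credit: +394 days → 9 March 2002.
Terminal disclaimer: MR-210728 expires on the earlier of 23 July 2005 and 9 March 2002.

2002-03-09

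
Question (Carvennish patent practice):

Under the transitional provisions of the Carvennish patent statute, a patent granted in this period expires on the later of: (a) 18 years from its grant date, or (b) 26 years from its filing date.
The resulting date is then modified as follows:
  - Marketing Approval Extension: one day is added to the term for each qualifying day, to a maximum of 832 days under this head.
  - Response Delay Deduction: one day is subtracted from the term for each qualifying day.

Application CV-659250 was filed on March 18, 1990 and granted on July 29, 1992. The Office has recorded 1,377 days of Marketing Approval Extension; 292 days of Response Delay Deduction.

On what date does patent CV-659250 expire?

(a) grant + 18 years → 29 July 2010.
(b) filing + 26 years → 18 March 2016.
Later of the two: 18 March 2016.
Marketing Approval Extension: 1377 days claimed exceeds the 832-day cap, so +832 days → 28 June 2018.
Response Delay Deduction: −292 days → 9 September 2017.

2017-09-09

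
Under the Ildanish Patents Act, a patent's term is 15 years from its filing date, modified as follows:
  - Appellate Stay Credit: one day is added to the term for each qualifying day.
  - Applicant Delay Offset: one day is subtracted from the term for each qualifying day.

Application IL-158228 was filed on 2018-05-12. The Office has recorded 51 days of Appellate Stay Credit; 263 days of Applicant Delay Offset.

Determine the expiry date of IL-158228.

October 12, 2032

Base term: filing date + 15 years → 12 May 2033.
Appellate Stay Credit: +51 days → 2 July 2033.
Applicant Delay Offset: −263 days → 12 October 2032.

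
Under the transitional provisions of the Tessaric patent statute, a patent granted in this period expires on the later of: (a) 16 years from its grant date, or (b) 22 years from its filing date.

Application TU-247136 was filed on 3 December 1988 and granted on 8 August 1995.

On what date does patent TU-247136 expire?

2011-08-08

(a) grant + 16 years → 8 August 2011.
(b) filing + 22 years → 3 December 2010.
Later of the two: 8 August 2011.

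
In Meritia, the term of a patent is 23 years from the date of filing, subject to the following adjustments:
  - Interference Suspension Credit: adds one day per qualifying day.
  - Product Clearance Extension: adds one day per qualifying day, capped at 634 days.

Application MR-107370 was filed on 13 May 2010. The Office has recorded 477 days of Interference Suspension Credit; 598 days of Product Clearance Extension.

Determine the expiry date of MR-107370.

Base term: filing date + 23 years → 13 May 2033.
Interference Suspension Credit: +477 days → 2 September 2034.
Product Clearance Extension: 598 days (within the 634-day cap) → +598 days → 22 April 2036.

2036-04-22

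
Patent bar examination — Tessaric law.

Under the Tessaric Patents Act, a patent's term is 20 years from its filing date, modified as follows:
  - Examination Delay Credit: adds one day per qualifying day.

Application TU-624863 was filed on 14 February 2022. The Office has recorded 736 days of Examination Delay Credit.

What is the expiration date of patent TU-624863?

February 20, 2044

Base term: filing date + 20 years → 14 February 2042.
Examination Delay Credit: +736 days → 20 February 2044.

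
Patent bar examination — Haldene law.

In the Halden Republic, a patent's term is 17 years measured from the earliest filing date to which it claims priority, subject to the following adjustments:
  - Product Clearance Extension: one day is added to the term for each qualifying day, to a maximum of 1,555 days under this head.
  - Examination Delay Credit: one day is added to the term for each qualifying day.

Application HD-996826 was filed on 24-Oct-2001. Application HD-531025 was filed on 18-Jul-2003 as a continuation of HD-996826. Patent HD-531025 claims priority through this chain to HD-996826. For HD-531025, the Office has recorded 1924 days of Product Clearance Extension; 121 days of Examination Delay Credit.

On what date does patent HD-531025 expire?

2023-05-27

Earliest priority filing: 24 October 2001.
Base term: 24 October 2001 + 17 years → 24 October 2018.
Product Clearance Extension: 1924 days claimed exceeds the 1555-day cap, so +1555 days → 26 January 2023.
Examination Delay Credit: +121 days → 27 May 2023.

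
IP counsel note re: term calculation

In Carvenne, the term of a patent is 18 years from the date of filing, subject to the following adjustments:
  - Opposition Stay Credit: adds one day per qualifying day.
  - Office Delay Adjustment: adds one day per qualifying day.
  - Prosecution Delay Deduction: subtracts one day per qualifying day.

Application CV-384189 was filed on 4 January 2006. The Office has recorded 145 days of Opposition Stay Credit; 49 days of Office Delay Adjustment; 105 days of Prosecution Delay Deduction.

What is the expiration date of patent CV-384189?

Base term: filing date + 18 years → 4 January 2024.
Opposition Stay Credit: +145 days → 28 May 2024.
Office Delay Adjustment: +49 days → 16 July 2024.
Prosecution Delay Deduction: −105 days → 2 April 2024.

2024-04-02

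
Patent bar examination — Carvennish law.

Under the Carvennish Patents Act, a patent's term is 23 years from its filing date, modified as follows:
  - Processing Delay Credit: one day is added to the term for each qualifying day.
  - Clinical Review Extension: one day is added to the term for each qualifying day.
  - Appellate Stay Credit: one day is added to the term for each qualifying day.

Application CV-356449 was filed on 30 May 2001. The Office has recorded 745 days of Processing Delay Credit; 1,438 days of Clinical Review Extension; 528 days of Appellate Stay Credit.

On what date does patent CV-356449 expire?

Base term: filing date + 23 years → 30 May 2024.
Processing Delay Credit: +745 days → 14 June 2026.
Clinical Review Extension: +1438 days → 22 May 2030.
Appellate Stay Credit: +528 days → 1 November 2031.

November 1, 2031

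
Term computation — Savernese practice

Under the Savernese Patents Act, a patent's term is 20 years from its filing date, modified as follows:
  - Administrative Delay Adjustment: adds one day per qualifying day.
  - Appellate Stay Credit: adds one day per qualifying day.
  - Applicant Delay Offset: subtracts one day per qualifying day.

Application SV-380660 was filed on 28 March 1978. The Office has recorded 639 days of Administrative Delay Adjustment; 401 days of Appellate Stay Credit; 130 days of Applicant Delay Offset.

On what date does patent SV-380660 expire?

Base term: filing date + 20 years → 28 March 1998.
Administrative Delay Adjustment: +639 days → 27 December 1999.
Appellate Stay Credit: +401 days → 31 January 2001.
Applicant Delay Offset: −130 days → 23 September 2000.

September 23, 2000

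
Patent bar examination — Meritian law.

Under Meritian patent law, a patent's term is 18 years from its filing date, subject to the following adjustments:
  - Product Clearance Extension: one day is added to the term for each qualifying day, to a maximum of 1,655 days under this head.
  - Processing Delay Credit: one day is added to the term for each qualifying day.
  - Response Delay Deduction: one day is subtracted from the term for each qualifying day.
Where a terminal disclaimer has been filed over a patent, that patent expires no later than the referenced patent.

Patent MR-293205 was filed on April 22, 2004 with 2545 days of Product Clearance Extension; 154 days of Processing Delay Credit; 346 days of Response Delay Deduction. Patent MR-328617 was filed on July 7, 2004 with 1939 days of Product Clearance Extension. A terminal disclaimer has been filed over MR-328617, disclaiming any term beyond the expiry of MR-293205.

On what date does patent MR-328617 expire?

2026-04-24

Natural term of MR-328617:
  Base: filing + 18 years → 7 July 2022.
  Product Clearance Extension: 1939 days claimed exceeds the 1655-day cap, so +1655 days → 17 January 2027.
Expiry of referenced patent MR-293205:
  Base: filing + 18 years → 22 April 2022.
  Product Clearance Extension: 2545 days claimed exceeds the 1655-day cap, so +1655 days → 2 November 2026.
  Processing Delay Credit: +154 days → 5 April 2027.
  Response Delay Deduction: −346 days → 24 April 2026.
Terminal disclaimer: MR-328617 expires on the earlier of 17 January 2027 and 24 April 2026.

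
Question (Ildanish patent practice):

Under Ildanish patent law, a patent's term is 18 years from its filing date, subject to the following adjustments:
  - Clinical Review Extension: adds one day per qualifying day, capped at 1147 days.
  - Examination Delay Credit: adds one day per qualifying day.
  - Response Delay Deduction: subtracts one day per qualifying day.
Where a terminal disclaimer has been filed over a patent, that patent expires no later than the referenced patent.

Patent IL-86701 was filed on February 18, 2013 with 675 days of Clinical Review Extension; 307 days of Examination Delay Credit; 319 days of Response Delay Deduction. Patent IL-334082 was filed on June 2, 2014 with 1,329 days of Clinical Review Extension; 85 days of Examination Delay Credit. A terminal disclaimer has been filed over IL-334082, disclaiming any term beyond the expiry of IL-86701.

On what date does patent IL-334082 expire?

December 12, 2032

Natural term of IL-334082:
  Base: filing + 18 years → 2 June 2032.
  Clinical Review Extension: 1329 days claimed exceeds the 1147-day cap, so +1147 days → 24 July 2035.
  Examination Delay Credit: +85 days → 17 October 2035.
Expiry of referenced patent IL-86701:
  Base: filing + 18 years → 18 February 2031.
  Clinical Review Extension: 675 days (within the 1147-day cap) → +675 days → 24 December 2032.
  Examination Delay Credit: +307 days → 27 October 2033.
  Response Delay Deduction: −319 days → 12 December 2032.
Terminal disclaimer: IL-334082 expires on the earlier of 17 October 2035 and 12 December 2032.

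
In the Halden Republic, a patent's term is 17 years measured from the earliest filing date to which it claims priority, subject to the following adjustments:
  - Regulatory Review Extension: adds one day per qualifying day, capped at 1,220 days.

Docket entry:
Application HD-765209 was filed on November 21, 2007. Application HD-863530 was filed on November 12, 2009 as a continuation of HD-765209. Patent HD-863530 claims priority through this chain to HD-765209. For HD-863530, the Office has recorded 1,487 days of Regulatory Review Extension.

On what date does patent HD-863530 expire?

March 25, 2028

Earliest priority filing: 21 November 2007.
Base term: 21 November 2007 + 17 years → 21 November 2024.
Regulatory Review Extension: 1487 days claimed exceeds the 1220-day cap, so +1220 days → 25 March 2028.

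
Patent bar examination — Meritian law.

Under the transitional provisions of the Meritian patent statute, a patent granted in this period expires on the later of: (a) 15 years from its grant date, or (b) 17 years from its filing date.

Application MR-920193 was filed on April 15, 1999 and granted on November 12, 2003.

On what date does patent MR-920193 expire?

(a) grant + 15 years → 12 November 2018.
(b) filing + 17 years → 15 April 2016.
Later of the two: 12 November 2018.

November 12, 2018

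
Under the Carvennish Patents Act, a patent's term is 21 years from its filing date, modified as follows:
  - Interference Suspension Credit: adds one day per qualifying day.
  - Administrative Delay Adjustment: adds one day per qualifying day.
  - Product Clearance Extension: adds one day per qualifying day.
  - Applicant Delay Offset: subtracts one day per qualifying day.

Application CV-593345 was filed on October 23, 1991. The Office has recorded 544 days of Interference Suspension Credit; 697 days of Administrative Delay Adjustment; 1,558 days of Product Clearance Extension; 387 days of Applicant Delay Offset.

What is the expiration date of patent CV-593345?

June 1, 2019

Base term: filing date + 21 years → 23 October 2012.
Interference Suspension Credit: +544 days → 20 April 2014.
Administrative Delay Adjustment: +697 days → 17 March 2016.
Product Clearance Extension: +1558 days → 22 June 2020.
Applicant Delay Offset: −387 days → 1 June 2019.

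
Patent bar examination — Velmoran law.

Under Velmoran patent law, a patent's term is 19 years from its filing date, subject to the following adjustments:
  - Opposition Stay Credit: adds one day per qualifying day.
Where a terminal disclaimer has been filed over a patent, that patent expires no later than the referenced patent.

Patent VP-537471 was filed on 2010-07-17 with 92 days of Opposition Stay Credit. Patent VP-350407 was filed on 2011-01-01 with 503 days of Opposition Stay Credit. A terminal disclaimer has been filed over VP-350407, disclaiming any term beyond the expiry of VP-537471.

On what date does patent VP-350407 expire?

October 17, 2029

Natural term of VP-350407:
  Base: filing + 19 years → 1 January 2030.
  Opposition Stay Credit: +503 days → 19 May 2031.
Expiry of referenced patent VP-537471:
  Base: filing + 19 years → 17 July 2029.
  Opposition Stay Credit: +92 days → 17 October 2029.
Terminal disclaimer: VP-350407 expires on the earlier of 19 May 2031 and 17 October 2029.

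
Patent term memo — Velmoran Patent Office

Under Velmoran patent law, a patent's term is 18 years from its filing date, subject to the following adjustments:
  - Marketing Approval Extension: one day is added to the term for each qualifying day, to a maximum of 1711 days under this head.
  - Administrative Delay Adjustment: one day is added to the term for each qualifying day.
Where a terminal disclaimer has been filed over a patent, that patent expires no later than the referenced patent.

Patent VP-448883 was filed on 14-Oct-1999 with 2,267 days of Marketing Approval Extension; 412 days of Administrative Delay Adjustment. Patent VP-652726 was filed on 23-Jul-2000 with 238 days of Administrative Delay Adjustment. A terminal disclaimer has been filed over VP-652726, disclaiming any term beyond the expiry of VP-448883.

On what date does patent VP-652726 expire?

2019-03-18

Natural term of VP-652726:
  Base: filing + 18 years → 23 July 2018.
  Administrative Delay Adjustment: +238 days → 18 March 2019.
Expiry of referenced patent VP-448883:
  Base: filing + 18 years → 14 October 2017.
  Marketing Approval Extension: 2267 days claimed exceeds the 1711-day cap, so +1711 days → 21 June 2022.
  Administrative Delay Adjustment: +412 days → 7 August 2023.
Terminal disclaimer: VP-652726 expires on the earlier of 18 March 2019 and 7 August 2023.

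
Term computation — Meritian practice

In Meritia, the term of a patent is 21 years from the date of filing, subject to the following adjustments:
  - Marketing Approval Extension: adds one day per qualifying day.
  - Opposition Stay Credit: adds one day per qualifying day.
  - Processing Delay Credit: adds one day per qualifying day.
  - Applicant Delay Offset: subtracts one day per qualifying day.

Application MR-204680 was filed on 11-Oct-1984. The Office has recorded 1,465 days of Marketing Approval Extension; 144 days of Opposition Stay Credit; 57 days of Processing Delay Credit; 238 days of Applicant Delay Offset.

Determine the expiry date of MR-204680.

September 8, 2009

Base term: filing date + 21 years → 11 October 2005.
Marketing Approval Extension: +1465 days → 15 October 2009.
Opposition Stay Credit: +144 days → 8 March 2010.
Processing Delay Credit: +57 days → 4 May 2010.
Applicant Delay Offset: −238 days → 8 September 2009.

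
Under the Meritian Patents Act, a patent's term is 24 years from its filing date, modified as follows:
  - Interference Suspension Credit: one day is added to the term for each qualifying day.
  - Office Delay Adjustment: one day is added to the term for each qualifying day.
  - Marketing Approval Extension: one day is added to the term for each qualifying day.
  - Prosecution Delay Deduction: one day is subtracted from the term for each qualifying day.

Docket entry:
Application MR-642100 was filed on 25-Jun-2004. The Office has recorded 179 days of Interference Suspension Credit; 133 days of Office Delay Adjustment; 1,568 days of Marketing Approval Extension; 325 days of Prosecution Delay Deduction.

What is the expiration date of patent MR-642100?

Base term: filing date + 24 years → 25 June 2028.
Interference Suspension Credit: +179 days → 21 December 2028.
Office Delay Adjustment: +133 days → 3 May 2029.
Marketing Approval Extension: +1568 days → 18 August 2033.
Prosecution Delay Deduction: −325 days → 27 September 2032.

2032-09-27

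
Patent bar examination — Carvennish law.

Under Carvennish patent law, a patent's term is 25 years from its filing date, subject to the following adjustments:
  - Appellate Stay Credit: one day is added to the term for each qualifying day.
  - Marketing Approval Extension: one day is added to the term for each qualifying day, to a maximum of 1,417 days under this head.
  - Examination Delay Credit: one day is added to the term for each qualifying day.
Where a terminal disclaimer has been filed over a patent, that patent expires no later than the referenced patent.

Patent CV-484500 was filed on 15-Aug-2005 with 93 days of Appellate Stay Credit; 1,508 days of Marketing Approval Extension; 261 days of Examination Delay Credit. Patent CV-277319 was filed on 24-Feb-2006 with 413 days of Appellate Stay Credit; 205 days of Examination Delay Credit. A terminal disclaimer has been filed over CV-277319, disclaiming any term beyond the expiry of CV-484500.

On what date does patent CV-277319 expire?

Natural term of CV-277319:
  Base: filing + 25 years → 24 February 2031.
  Appellate Stay Credit: +413 days → 12 April 2032.
  Examination Delay Credit: +205 days → 3 November 2032.
Expiry of referenced patent CV-484500:
  Base: filing + 25 years → 15 August 2030.
  Appellate Stay Credit: +93 days → 16 November 2030.
  Marketing Approval Extension: 1508 days claimed exceeds the 1417-day cap, so +1417 days → 3 October 2034.
  Examination Delay Credit: +261 days → 21 June 2035.
Terminal disclaimer: CV-277319 expires on the earlier of 3 November 2032 and 21 June 2035.

2032-11-03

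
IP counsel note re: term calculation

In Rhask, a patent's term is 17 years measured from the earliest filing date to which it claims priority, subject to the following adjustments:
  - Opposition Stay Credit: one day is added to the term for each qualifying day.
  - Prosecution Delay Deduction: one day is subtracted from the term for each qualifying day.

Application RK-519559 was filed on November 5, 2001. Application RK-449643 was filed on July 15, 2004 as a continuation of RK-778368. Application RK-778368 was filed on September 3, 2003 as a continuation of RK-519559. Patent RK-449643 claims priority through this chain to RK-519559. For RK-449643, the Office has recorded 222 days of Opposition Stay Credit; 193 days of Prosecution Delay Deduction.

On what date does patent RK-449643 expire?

2018-12-04

Earliest priority filing: 5 November 2001.
Base term: 5 November 2001 + 17 years → 5 November 2018.
Opposition Stay Credit: +222 days → 15 June 2019.
Prosecution Delay Deduction: −193 days → 4 December 2018.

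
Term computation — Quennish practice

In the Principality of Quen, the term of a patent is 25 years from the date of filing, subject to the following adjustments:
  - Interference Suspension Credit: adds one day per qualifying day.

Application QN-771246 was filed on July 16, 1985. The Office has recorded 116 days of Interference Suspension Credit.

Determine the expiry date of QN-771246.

2010-11-09

Base term: filing date + 25 years → 16 July 2010.
Interference Suspension Credit: +116 days → 9 November 2010.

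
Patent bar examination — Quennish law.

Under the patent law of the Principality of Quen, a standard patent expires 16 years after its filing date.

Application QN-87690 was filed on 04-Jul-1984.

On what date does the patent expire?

2000-07-04

Filing date + 16 years → 4 July 2000.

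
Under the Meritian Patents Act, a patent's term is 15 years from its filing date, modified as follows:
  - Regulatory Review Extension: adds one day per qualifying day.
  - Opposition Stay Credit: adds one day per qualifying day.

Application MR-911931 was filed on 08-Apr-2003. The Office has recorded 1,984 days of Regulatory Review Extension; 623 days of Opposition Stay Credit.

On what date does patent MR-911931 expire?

Base term: filing date + 15 years → 8 April 2018.
Regulatory Review Extension: +1984 days → 13 September 2023.
Opposition Stay Credit: +623 days → 28 May 2025.

May 28, 2025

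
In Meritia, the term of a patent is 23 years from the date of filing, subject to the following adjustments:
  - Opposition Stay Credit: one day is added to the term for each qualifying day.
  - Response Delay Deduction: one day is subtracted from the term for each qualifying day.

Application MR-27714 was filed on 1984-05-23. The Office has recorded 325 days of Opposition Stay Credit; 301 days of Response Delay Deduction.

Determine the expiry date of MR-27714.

2007-06-16

Base term: filing date + 23 years → 23 May 2007.
Opposition Stay Credit: +325 days → 12 April 2008.
Response Delay Deduction: −301 days → 16 June 2007.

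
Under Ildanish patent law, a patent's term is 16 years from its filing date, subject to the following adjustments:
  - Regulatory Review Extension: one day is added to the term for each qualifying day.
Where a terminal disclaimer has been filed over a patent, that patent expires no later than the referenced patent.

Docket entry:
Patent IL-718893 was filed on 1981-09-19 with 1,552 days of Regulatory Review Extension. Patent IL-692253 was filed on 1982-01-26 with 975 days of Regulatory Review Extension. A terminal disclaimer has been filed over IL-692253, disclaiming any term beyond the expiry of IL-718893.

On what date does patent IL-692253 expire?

Natural term of IL-692253:
  Base: filing + 16 years → 26 January 1998.
  Regulatory Review Extension: +975 days → 27 September 2000.
Expiry of referenced patent IL-718893:
  Base: filing + 16 years → 19 September 1997.
  Regulatory Review Extension: +1552 days → 19 December 2001.
Terminal disclaimer: IL-692253 expires on the earlier of 27 September 2000 and 19 December 2001.

September 27, 2000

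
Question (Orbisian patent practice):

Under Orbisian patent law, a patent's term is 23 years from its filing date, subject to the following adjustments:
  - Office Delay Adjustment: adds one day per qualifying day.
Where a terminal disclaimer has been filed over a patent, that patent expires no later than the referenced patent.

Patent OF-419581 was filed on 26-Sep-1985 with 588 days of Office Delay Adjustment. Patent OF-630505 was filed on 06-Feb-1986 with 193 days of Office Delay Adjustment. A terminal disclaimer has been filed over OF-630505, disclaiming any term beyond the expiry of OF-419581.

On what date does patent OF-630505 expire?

2009-08-18

Natural term of OF-630505:
  Base: filing + 23 years → 6 February 2009.
  Office Delay Adjustment: +193 days → 18 August 2009.
Expiry of referenced patent OF-419581:
  Base: filing + 23 years → 26 September 2008.
  Office Delay Adjustment: +588 days → 7 May 2010.
Terminal disclaimer: OF-630505 expires on the earlier of 18 August 2009 and 7 May 2010.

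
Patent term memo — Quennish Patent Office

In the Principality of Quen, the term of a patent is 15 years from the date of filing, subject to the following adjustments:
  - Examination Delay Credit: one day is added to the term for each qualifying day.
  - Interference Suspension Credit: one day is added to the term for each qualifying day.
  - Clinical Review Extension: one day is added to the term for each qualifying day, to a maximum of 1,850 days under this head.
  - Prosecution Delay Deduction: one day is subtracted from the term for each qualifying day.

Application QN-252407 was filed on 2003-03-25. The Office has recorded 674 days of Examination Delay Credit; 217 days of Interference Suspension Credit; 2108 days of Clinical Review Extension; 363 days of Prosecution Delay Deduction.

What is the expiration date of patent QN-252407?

Base term: filing date + 15 years → 25 March 2018.
Examination Delay Credit: +674 days → 28 January 2020.
Interference Suspension Credit: +217 days → 1 September 2020.
Clinical Review Extension: 2108 days claimed exceeds the 1850-day cap, so +1850 days → 25 September 2025.
Prosecution Delay Deduction: −363 days → 27 September 2024.

2024-09-27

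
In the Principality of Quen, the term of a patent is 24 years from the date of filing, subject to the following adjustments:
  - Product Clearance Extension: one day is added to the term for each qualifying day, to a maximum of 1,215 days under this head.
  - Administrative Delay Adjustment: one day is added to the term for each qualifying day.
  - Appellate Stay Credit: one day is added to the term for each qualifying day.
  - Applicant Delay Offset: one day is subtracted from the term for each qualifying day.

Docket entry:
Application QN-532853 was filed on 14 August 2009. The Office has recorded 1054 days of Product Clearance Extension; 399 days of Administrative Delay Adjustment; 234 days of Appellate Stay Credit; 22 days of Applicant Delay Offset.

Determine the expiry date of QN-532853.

March 6, 2038

Base term: filing date + 24 years → 14 August 2033.
Product Clearance Extension: 1054 days (within the 1215-day cap) → +1054 days → 3 July 2036.
Administrative Delay Adjustment: +399 days → 6 August 2037.
Appellate Stay Credit: +234 days → 28 March 2038.
Applicant Delay Offset: −22 days → 6 March 2038.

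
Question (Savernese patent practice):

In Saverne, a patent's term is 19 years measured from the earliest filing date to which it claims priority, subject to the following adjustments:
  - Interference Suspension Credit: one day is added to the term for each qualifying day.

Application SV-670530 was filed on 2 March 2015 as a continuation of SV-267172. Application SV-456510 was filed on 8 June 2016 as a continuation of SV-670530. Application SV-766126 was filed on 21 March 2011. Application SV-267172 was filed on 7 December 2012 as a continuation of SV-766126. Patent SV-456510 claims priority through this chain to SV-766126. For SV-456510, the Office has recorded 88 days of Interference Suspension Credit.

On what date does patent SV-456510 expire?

June 17, 2030

Earliest priority filing: 21 March 2011.
Base term: 21 March 2011 + 19 years → 21 March 2030.
Interference Suspension Credit: +88 days → 17 June 2030.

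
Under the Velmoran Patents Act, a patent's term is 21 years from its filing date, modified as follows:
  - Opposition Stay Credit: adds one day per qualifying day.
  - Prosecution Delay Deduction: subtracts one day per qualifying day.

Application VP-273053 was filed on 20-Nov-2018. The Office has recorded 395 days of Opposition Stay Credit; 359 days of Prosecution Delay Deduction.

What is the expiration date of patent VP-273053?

2039-12-26

Base term: filing date + 21 years → 20 November 2039.
Opposition Stay Credit: +395 days → 19 December 2040.
Prosecution Delay Deduction: −359 days → 26 December 2039.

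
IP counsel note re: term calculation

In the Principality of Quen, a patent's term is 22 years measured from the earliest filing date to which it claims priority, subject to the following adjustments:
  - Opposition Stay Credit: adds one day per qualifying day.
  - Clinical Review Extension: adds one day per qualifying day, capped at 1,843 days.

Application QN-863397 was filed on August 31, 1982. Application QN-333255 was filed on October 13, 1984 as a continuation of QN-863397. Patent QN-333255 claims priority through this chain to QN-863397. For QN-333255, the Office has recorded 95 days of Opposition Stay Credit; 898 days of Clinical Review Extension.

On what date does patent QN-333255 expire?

May 21, 2007

Earliest priority filing: 31 August 1982.
Base term: 31 August 1982 + 22 years → 31 August 2004.
Opposition Stay Credit: +95 days → 4 December 2004.
Clinical Review Extension: 898 days (within the 1843-day cap) → +898 days → 21 May 2007.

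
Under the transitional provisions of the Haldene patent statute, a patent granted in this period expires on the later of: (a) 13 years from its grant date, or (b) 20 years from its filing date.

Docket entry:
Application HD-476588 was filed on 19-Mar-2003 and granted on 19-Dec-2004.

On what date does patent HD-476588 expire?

2023-03-19

(a) grant + 13 years → 19 December 2017.
(b) filing + 20 years → 19 March 2023.
Later of the two: 19 March 2023.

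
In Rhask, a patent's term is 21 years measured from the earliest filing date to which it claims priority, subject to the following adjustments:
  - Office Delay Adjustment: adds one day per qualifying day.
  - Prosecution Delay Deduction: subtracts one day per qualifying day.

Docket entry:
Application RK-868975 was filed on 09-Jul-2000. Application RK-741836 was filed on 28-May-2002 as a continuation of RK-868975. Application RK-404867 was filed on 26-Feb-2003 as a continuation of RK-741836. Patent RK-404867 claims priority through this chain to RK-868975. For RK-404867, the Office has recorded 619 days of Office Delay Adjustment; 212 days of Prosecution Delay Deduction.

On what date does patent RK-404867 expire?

2022-08-20

Earliest priority filing: 9 July 2000.
Base term: 9 July 2000 + 21 years → 9 July 2021.
Office Delay Adjustment: +619 days → 20 March 2023.
Prosecution Delay Deduction: −212 days → 20 August 2022.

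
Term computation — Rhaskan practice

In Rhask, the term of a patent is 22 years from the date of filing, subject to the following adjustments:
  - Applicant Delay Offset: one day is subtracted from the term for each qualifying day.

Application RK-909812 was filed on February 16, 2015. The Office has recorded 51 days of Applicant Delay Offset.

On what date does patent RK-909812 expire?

Base term: filing date + 22 years → 16 February 2037.
Applicant Delay Offset: −51 days → 27 December 2036.

December 27, 2036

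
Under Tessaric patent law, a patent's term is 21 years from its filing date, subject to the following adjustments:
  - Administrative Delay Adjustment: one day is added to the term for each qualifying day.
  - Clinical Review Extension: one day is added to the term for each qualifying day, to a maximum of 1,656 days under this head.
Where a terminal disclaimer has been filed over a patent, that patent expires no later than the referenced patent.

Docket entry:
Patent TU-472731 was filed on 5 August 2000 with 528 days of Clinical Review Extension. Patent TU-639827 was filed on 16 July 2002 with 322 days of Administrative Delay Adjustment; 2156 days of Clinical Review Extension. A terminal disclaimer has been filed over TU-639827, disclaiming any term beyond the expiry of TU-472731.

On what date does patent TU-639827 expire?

2023-01-15

Natural term of TU-639827:
  Base: filing + 21 years → 16 July 2023.
  Administrative Delay Adjustment: +322 days → 2 June 2024.
  Clinical Review Extension: 2156 days claimed exceeds the 1656-day cap, so +1656 days → 14 December 2028.
Expiry of referenced patent TU-472731:
  Base: filing + 21 years → 5 August 2021.
  Clinical Review Extension: 528 days (within the 1656-day cap) → +528 days → 15 January 2023.
Terminal disclaimer: TU-639827 expires on the earlier of 14 December 2028 and 15 January 2023.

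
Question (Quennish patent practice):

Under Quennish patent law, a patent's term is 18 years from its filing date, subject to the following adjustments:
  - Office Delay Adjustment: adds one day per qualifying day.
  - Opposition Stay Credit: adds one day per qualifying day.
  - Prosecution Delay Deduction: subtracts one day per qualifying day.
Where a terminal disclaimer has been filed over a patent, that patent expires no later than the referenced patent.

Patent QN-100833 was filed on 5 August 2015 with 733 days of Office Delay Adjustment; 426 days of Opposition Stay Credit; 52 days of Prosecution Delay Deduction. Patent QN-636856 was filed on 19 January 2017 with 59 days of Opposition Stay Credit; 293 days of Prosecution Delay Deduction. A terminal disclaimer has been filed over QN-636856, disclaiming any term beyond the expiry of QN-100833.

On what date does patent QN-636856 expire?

May 30, 2034

Natural term of QN-636856:
  Base: filing + 18 years → 19 January 2035.
  Opposition Stay Credit: +59 days → 19 March 2035.
  Prosecution Delay Deduction: −293 days → 30 May 2034.
Expiry of referenced patent QN-100833:
  Base: filing + 18 years → 5 August 2033.
  Office Delay Adjustment: +733 days → 8 August 2035.
  Opposition Stay Credit: +426 days → 7 October 2036.
  Prosecution Delay Deduction: −52 days → 16 August 2036.
Terminal disclaimer: QN-636856 expires on the earlier of 30 May 2034 and 16 August 2036.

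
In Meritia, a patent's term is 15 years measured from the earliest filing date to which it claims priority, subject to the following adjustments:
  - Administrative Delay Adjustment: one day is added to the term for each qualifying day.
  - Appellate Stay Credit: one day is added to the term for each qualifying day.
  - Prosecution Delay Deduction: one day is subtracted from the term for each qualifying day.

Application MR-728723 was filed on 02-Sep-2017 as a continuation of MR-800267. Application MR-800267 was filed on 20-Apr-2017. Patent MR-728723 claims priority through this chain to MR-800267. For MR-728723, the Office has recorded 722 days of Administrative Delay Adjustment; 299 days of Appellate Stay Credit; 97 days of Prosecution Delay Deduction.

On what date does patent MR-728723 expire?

2034-10-31

Earliest priority filing: 20 April 2017.
Base term: 20 April 2017 + 15 years → 20 April 2032.
Administrative Delay Adjustment: +722 days → 12 April 2034.
Appellate Stay Credit: +299 days → 5 February 2035.
Prosecution Delay Deduction: −97 days → 31 October 2034.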